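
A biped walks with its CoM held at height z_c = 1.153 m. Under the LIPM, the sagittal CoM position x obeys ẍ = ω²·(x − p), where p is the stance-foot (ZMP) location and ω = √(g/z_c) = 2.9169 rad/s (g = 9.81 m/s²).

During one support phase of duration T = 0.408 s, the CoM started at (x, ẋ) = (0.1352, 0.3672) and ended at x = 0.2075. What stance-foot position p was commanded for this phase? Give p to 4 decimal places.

ωT = 2.9169·0.408 = 1.190095; cosh(ωT) = 1.795793, sinh(ωT) = 1.491601
x(T) = p + (x₀−p)·cosh(ωT) + (ẋ₀/ω)·sinh(ωT) ⇒ p·(1 − cosh) = x(T) − x₀·cosh − (ẋ₀/ω)·sinh
numerator   = 0.2075 − (0.1352)·1.795793 − (0.3672/2.9169)·1.491601 = -0.223065
denominator = 1 − 1.795793 = -0.795793
p = -0.223065 / -0.795793 = 0.2803

p = 0.2803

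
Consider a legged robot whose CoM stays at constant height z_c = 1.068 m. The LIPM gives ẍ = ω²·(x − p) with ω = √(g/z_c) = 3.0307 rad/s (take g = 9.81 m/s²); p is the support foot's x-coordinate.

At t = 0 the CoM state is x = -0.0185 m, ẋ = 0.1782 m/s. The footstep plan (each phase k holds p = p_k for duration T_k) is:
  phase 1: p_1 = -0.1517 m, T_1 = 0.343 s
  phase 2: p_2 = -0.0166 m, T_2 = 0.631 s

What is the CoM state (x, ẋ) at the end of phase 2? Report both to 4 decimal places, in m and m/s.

x = 1.3558, ẋ = 4.2079

phase 1: p=-0.1517, T=0.343, ωT=1.039530, cosh=1.590754, sinh=1.237134; start (x,ẋ)=(-0.018500, 0.178200) → end (x,ẋ)=(0.132930, 0.782890)
phase 2: p=-0.0166, T=0.631, ωT=1.912372, cosh=3.458427, sinh=3.310697; start (x,ẋ)=(0.132930, 0.782890) → end (x,ẋ)=(1.355757, 4.207909)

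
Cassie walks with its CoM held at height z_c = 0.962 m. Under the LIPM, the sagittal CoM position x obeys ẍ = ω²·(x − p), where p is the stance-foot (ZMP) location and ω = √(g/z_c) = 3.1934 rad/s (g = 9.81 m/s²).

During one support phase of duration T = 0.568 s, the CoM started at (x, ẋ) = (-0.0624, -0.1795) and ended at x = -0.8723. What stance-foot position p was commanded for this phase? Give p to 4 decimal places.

ωT = 3.1934·0.568 = 1.813851; cosh(ωT) = 3.148525, sinh(ωT) = 2.985500
x(T) = p + (x₀−p)·cosh(ωT) + (ẋ₀/ω)·sinh(ωT) ⇒ p·(1 − cosh) = x(T) − x₀·cosh − (ẋ₀/ω)·sinh
numerator   = -0.8723 − (-0.0624)·3.148525 − (-0.1795/3.1934)·2.985500 = -0.508018
denominator = 1 − 3.148525 = -2.148525
p = -0.508018 / -2.148525 = 0.2364

p = 0.2364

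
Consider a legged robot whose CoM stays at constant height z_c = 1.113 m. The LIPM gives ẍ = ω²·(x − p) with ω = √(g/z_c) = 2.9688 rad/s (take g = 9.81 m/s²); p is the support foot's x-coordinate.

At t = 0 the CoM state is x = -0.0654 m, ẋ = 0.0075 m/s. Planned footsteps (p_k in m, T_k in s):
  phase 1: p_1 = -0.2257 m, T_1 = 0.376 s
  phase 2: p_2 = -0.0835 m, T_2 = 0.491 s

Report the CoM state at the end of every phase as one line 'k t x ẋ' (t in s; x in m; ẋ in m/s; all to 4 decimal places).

phase 1: p=-0.2257, T=0.376, ωT=1.116269, cosh=1.690470, sinh=1.362970; start (x,ẋ)=(-0.065400, 0.007500) → end (x,ẋ)=(0.048726, 0.661314)
phase 2: p=-0.0835, T=0.491, ωT=1.457681, cosh=2.264380, sinh=2.031605; start (x,ẋ)=(0.048726, 0.661314) → end (x,ẋ)=(0.668458, 2.294975)

1 0.3760 0.0487 0.6613
2 0.8670 0.6685 2.2950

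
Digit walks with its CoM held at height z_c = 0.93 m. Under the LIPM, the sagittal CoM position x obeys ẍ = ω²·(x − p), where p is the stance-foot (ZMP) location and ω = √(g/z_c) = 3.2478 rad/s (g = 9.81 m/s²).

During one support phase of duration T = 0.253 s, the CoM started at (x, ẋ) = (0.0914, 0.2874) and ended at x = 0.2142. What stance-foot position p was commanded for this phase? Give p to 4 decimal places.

p = -0.0252

ωT = 3.2478·0.253 = 0.821693; cosh(ωT) = 1.357017, sinh(ωT) = 0.917331
x(T) = p + (x₀−p)·cosh(ωT) + (ẋ₀/ω)·sinh(ωT) ⇒ p·(1 − cosh) = x(T) − x₀·cosh − (ẋ₀/ω)·sinh
numerator   = 0.2142 − (0.0914)·1.357017 − (0.2874/3.2478)·0.917331 = 0.008993
denominator = 1 − 1.357017 = -0.357017
p = 0.008993 / -0.357017 = -0.0252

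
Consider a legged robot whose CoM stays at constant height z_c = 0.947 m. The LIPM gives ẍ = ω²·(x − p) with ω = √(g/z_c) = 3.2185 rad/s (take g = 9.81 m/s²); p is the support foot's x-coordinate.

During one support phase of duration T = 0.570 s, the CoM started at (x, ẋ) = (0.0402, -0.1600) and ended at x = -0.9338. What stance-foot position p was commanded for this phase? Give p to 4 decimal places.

ωT = 3.2185·0.570 = 1.834545; cosh(ωT) = 3.210985, sinh(ωT) = 3.051299
x(T) = p + (x₀−p)·cosh(ωT) + (ẋ₀/ω)·sinh(ωT) ⇒ p·(1 − cosh) = x(T) − x₀·cosh − (ẋ₀/ω)·sinh
numerator   = -0.9338 − (0.0402)·3.210985 − (-0.1600/3.2185)·3.051299 = -0.911194
denominator = 1 − 3.210985 = -2.210985
p = -0.911194 / -2.210985 = 0.4121

p = 0.4121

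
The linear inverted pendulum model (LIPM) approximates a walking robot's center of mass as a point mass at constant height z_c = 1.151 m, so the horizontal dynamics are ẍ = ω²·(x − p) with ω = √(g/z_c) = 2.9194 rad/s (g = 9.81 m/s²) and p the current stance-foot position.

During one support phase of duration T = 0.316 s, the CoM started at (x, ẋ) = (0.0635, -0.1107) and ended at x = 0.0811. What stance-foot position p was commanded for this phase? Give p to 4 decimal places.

p = -0.0630

ωT = 2.9194·0.316 = 0.922530; cosh(ωT) = 1.456580, sinh(ωT) = 1.059068
x(T) = p + (x₀−p)·cosh(ωT) + (ẋ₀/ω)·sinh(ωT) ⇒ p·(1 − cosh) = x(T) − x₀·cosh − (ẋ₀/ω)·sinh
numerator   = 0.0811 − (0.0635)·1.456580 − (-0.1107/2.9194)·1.059068 = 0.028766
denominator = 1 − 1.456580 = -0.456580
p = 0.028766 / -0.456580 = -0.0630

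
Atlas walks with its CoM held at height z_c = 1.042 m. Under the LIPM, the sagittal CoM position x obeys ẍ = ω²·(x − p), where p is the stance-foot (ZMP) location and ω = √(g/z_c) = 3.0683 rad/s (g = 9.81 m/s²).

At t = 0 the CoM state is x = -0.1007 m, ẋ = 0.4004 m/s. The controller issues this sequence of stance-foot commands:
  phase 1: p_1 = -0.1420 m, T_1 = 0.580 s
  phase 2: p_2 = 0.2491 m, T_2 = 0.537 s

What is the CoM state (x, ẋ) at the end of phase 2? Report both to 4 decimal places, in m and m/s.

x = 1.8392, ẋ = 5.1188

phase 1: p=-0.1420, T=0.580, ωT=1.779614, cosh=3.048136, sinh=2.879432; start (x,ẋ)=(-0.100700, 0.400400) → end (x,ẋ)=(0.359642, 1.585357)
phase 2: p=0.2491, T=0.537, ωT=1.647677, cosh=2.693698, sinh=2.501201; start (x,ẋ)=(0.359642, 1.585357) → end (x,ẋ)=(1.839209, 5.118818)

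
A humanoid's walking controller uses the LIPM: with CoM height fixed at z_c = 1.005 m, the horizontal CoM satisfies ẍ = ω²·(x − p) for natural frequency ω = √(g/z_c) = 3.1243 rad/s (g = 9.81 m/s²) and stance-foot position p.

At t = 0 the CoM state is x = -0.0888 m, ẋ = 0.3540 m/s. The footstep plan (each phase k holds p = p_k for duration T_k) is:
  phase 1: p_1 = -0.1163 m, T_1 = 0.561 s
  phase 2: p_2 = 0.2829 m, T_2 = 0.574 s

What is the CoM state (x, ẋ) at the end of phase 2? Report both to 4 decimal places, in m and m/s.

phase 1: p=-0.1163, T=0.561, ωT=1.752732, cosh=2.971824, sinh=2.798524; start (x,ẋ)=(-0.088800, 0.354000) → end (x,ẋ)=(0.282513, 1.292470)
phase 2: p=0.2829, T=0.574, ωT=1.793348, cosh=3.087971, sinh=2.921569; start (x,ẋ)=(0.282513, 1.292470) → end (x,ẋ)=(1.490308, 3.987577)

x = 1.4903, ẋ = 3.9876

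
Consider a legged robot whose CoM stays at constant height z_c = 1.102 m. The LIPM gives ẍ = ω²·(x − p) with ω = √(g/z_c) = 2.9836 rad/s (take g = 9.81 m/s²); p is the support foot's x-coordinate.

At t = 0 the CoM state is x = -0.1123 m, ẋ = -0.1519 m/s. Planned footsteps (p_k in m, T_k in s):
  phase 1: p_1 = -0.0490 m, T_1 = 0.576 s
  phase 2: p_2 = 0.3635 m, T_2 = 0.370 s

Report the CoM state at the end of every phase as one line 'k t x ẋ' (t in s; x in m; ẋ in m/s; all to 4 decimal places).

1 0.5760 -0.3686 -0.9468
2 0.9460 -1.2877 -4.5164

phase 1: p=-0.0490, T=0.576, ωT=1.718554, cosh=2.877891, sinh=2.698566; start (x,ẋ)=(-0.112300, -0.151900) → end (x,ẋ)=(-0.368559, -0.946808)
phase 2: p=0.3635, T=0.370, ωT=1.103932, cosh=1.673783, sinh=1.342218; start (x,ẋ)=(-0.368559, -0.946808) → end (x,ẋ)=(-1.287744, -4.516386)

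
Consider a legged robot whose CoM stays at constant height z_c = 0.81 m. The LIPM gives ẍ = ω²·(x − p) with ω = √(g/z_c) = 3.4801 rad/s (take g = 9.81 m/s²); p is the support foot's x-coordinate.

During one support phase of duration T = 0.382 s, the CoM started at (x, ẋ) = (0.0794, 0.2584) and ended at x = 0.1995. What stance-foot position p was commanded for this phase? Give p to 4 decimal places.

p = 0.0895

ωT = 3.4801·0.382 = 1.329398; cosh(ωT) = 2.021703, sinh(ωT) = 1.757066
x(T) = p + (x₀−p)·cosh(ωT) + (ẋ₀/ω)·sinh(ωT) ⇒ p·(1 − cosh) = x(T) − x₀·cosh − (ẋ₀/ω)·sinh
numerator   = 0.1995 − (0.0794)·2.021703 − (0.2584/3.4801)·1.757066 = -0.091487
denominator = 1 − 2.021703 = -1.021703
p = -0.091487 / -1.021703 = 0.0895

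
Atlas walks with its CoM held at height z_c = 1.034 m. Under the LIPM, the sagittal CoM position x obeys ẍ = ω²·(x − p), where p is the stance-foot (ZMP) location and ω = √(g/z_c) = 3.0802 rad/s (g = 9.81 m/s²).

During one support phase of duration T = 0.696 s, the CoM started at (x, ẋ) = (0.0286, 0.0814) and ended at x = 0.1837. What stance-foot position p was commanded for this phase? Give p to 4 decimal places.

p = 0.0154

ωT = 3.0802·0.696 = 2.143819; cosh(ωT) = 4.324584, sinh(ωT) = 4.207377
x(T) = p + (x₀−p)·cosh(ωT) + (ẋ₀/ω)·sinh(ωT) ⇒ p·(1 − cosh) = x(T) − x₀·cosh − (ẋ₀/ω)·sinh
numerator   = 0.1837 − (0.0286)·4.324584 − (0.0814/3.0802)·4.207377 = -0.051171
denominator = 1 − 4.324584 = -3.324584
p = -0.051171 / -3.324584 = 0.0154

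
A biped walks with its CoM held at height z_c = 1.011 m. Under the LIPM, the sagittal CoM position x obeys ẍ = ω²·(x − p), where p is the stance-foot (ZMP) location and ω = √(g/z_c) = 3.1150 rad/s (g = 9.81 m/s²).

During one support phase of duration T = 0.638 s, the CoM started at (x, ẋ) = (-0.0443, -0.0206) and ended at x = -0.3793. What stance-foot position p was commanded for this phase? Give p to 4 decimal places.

p = 0.0703

ωT = 3.1150·0.638 = 1.987370; cosh(ωT) = 3.716687, sinh(ωT) = 3.579632
x(T) = p + (x₀−p)·cosh(ωT) + (ẋ₀/ω)·sinh(ωT) ⇒ p·(1 − cosh) = x(T) − x₀·cosh − (ẋ₀/ω)·sinh
numerator   = -0.3793 − (-0.0443)·3.716687 − (-0.0206/3.1150)·3.579632 = -0.190978
denominator = 1 − 3.716687 = -2.716687
p = -0.190978 / -2.716687 = 0.0703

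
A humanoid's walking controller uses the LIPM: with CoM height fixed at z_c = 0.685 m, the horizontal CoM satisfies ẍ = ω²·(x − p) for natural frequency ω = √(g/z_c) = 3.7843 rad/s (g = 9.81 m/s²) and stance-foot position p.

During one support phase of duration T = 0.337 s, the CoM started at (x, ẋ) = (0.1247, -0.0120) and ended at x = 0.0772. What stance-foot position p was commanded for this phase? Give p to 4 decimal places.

ωT = 3.7843·0.337 = 1.275309; cosh(ωT) = 1.929576, sinh(ωT) = 1.650232
x(T) = p + (x₀−p)·cosh(ωT) + (ẋ₀/ω)·sinh(ωT) ⇒ p·(1 − cosh) = x(T) − x₀·cosh − (ẋ₀/ω)·sinh
numerator   = 0.0772 − (0.1247)·1.929576 − (-0.0120/3.7843)·1.650232 = -0.158185
denominator = 1 − 1.929576 = -0.929576
p = -0.158185 / -0.929576 = 0.1702

p = 0.1702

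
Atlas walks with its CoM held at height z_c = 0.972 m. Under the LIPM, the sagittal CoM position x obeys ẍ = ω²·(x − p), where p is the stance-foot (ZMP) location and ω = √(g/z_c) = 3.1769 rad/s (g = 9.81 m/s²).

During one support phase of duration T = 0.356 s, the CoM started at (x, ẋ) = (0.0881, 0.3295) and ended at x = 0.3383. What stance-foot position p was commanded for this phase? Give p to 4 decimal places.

p = -0.0614

ωT = 3.1769·0.356 = 1.130976; cosh(ωT) = 1.710699, sinh(ωT) = 1.387981
x(T) = p + (x₀−p)·cosh(ωT) + (ẋ₀/ω)·sinh(ωT) ⇒ p·(1 − cosh) = x(T) − x₀·cosh − (ẋ₀/ω)·sinh
numerator   = 0.3383 − (0.0881)·1.710699 − (0.3295/3.1769)·1.387981 = 0.043629
denominator = 1 − 1.710699 = -0.710699
p = 0.043629 / -0.710699 = -0.0614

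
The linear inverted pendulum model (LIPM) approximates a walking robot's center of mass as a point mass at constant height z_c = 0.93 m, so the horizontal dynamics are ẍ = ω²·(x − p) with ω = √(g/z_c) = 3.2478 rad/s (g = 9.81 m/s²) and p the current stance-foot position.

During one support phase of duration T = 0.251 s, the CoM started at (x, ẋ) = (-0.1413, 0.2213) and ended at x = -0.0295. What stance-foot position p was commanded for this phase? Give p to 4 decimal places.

p = -0.2834

ωT = 3.2478·0.251 = 0.815198; cosh(ωT) = 1.351087, sinh(ωT) = 0.908535
x(T) = p + (x₀−p)·cosh(ωT) + (ẋ₀/ω)·sinh(ωT) ⇒ p·(1 − cosh) = x(T) − x₀·cosh − (ẋ₀/ω)·sinh
numerator   = -0.0295 − (-0.1413)·1.351087 − (0.2213/3.2478)·0.908535 = 0.099502
denominator = 1 − 1.351087 = -0.351087
p = 0.099502 / -0.351087 = -0.2834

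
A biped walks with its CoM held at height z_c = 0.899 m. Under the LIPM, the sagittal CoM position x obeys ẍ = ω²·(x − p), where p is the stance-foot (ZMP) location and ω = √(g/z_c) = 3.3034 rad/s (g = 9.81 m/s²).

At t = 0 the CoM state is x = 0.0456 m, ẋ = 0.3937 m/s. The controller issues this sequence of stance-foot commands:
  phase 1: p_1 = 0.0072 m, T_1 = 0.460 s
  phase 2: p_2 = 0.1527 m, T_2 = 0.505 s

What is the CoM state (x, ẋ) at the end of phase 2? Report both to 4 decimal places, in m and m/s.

phase 1: p=0.0072, T=0.460, ωT=1.519564, cosh=2.394520, sinh=2.175712; start (x,ẋ)=(0.045600, 0.393700) → end (x,ẋ)=(0.358451, 1.218713)
phase 2: p=0.1527, T=0.505, ωT=1.668217, cosh=2.745644, sinh=2.557061; start (x,ẋ)=(0.358451, 1.218713) → end (x,ẋ)=(1.660989, 5.084133)

x = 1.6610, ẋ = 5.0841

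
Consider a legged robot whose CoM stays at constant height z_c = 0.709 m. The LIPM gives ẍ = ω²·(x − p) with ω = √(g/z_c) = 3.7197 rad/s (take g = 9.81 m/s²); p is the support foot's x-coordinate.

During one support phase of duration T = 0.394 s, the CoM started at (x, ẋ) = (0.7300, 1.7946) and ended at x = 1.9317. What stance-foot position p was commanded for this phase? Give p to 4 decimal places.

ωT = 3.7197·0.394 = 1.465562; cosh(ωT) = 2.280462, sinh(ωT) = 2.049513
x(T) = p + (x₀−p)·cosh(ωT) + (ẋ₀/ω)·sinh(ωT) ⇒ p·(1 − cosh) = x(T) − x₀·cosh − (ẋ₀/ω)·sinh
numerator   = 1.9317 − (0.7300)·2.280462 − (1.7946/3.7197)·2.049513 = -0.721842
denominator = 1 − 2.280462 = -1.280462
p = -0.721842 / -1.280462 = 0.5637

p = 0.5637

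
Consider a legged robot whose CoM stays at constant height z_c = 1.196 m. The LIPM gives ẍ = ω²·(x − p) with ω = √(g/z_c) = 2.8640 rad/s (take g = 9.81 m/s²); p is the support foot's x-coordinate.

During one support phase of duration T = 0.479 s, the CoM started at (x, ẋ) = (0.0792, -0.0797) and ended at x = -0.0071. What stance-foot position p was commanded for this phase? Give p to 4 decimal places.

ωT = 2.8640·0.479 = 1.371856; cosh(ωT) = 2.098149, sinh(ωT) = 1.844513
x(T) = p + (x₀−p)·cosh(ωT) + (ẋ₀/ω)·sinh(ωT) ⇒ p·(1 − cosh) = x(T) − x₀·cosh − (ẋ₀/ω)·sinh
numerator   = -0.0071 − (0.0792)·2.098149 − (-0.0797/2.8640)·1.844513 = -0.121944
denominator = 1 − 2.098149 = -1.098149
p = -0.121944 / -1.098149 = 0.1110

p = 0.1110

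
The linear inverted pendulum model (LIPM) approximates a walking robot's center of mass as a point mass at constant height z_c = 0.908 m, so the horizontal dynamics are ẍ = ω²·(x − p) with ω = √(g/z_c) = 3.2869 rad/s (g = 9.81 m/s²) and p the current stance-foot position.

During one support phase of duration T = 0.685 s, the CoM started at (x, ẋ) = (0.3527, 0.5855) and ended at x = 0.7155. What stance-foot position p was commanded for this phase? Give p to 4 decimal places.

p = 0.4774

ωT = 3.2869·0.685 = 2.251527; cosh(ωT) = 4.803734, sinh(ωT) = 4.698496
x(T) = p + (x₀−p)·cosh(ωT) + (ẋ₀/ω)·sinh(ωT) ⇒ p·(1 − cosh) = x(T) − x₀·cosh − (ẋ₀/ω)·sinh
numerator   = 0.7155 − (0.3527)·4.803734 − (0.5855/3.2869)·4.698496 = -1.815727
denominator = 1 − 4.803734 = -3.803734
p = -1.815727 / -3.803734 = 0.4774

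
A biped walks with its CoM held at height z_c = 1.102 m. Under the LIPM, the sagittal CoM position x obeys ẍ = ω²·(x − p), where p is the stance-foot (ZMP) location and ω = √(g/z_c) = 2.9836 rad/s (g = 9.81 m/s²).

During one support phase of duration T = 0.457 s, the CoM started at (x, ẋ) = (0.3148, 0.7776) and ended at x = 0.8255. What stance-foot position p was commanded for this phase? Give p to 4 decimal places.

ωT = 2.9836·0.457 = 1.363505; cosh(ωT) = 2.082818, sinh(ωT) = 1.827056
x(T) = p + (x₀−p)·cosh(ωT) + (ẋ₀/ω)·sinh(ωT) ⇒ p·(1 − cosh) = x(T) − x₀·cosh − (ẋ₀/ω)·sinh
numerator   = 0.8255 − (0.3148)·2.082818 − (0.7776/2.9836)·1.827056 = -0.306347
denominator = 1 − 2.082818 = -1.082818
p = -0.306347 / -1.082818 = 0.2829

p = 0.2829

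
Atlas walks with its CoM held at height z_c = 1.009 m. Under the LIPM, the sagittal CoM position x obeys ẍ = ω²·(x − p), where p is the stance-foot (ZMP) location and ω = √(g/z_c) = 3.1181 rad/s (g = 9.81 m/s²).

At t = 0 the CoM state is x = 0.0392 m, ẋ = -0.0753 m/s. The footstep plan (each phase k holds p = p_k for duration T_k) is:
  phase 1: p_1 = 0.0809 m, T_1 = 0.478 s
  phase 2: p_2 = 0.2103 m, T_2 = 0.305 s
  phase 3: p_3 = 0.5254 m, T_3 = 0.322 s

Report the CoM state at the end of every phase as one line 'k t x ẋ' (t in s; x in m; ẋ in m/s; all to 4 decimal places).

phase 1: p=0.0809, T=0.478, ωT=1.490452, cosh=2.332186, sinh=2.106915; start (x,ẋ)=(0.039200, -0.075300) → end (x,ẋ)=(-0.067233, -0.449565)
phase 2: p=0.2103, T=0.305, ωT=0.951021, cosh=1.487348, sinh=1.101002; start (x,ẋ)=(-0.067233, -0.449565) → end (x,ẋ)=(-0.361229, -1.621438)
phase 3: p=0.5254, T=0.322, ωT=1.004028, cosh=1.547827, sinh=1.181427; start (x,ẋ)=(-0.361229, -1.621438) → end (x,ẋ)=(-1.461300, -5.775876)

1 0.4780 -0.0672 -0.4496
2 0.7830 -0.3612 -1.6214
3 1.1050 -1.4613 -5.7759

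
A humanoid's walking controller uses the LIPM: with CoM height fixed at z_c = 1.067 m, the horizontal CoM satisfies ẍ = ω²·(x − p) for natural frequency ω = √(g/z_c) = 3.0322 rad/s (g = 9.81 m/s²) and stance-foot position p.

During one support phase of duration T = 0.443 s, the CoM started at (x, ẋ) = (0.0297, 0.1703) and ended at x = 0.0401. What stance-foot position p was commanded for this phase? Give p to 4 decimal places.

p = 0.1156

ωT = 3.0322·0.443 = 1.343265; cosh(ωT) = 2.046262, sinh(ωT) = 1.785270
x(T) = p + (x₀−p)·cosh(ωT) + (ẋ₀/ω)·sinh(ωT) ⇒ p·(1 − cosh) = x(T) − x₀·cosh − (ẋ₀/ω)·sinh
numerator   = 0.0401 − (0.0297)·2.046262 − (0.1703/3.0322)·1.785270 = -0.120942
denominator = 1 − 2.046262 = -1.046262
p = -0.120942 / -1.046262 = 0.1156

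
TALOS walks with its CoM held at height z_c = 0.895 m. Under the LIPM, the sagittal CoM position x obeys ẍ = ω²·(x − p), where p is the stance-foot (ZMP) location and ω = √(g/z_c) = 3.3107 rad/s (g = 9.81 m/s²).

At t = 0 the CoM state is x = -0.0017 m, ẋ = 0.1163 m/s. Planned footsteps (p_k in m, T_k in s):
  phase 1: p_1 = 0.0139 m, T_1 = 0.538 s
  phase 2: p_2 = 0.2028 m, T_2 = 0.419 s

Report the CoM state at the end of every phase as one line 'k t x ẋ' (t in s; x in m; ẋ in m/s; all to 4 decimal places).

1 0.5380 0.0676 0.2061
2 0.9570 0.0321 -0.4019

phase 1: p=0.0139, T=0.538, ωT=1.781157, cosh=3.052581, sinh=2.884138; start (x,ẋ)=(-0.001700, 0.116300) → end (x,ẋ)=(0.067595, 0.206058)
phase 2: p=0.2028, T=0.419, ωT=1.387183, cosh=2.126668, sinh=1.876890; start (x,ẋ)=(0.067595, 0.206058) → end (x,ẋ)=(0.032082, -0.401920)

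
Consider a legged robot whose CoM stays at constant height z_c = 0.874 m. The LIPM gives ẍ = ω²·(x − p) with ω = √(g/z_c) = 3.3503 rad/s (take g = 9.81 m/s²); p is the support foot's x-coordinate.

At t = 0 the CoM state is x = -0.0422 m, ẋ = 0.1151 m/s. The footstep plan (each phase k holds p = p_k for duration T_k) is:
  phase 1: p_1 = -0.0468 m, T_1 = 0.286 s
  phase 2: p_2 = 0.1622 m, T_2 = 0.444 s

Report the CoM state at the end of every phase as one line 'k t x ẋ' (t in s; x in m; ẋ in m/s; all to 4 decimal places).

1 0.2860 -0.0017 0.1892
2 0.7300 -0.1005 -0.7132

phase 1: p=-0.0468, T=0.286, ωT=0.958186, cosh=1.495275, sinh=1.111687; start (x,ẋ)=(-0.042200, 0.115100) → end (x,ẋ)=(-0.001730, 0.189239)
phase 2: p=0.1622, T=0.444, ωT=1.487533, cosh=2.326046, sinh=2.100117; start (x,ẋ)=(-0.001730, 0.189239) → end (x,ẋ)=(-0.100484, -0.713234)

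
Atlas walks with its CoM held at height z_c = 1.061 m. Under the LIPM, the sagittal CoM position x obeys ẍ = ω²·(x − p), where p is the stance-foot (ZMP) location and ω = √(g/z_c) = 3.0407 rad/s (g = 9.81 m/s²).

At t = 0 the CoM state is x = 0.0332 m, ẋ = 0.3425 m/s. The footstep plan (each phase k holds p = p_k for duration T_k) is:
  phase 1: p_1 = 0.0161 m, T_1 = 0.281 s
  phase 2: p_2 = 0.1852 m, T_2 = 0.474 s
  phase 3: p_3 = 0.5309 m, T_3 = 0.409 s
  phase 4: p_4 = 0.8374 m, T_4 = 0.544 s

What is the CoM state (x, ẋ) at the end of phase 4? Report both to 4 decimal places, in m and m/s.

x = 2.0648, ẋ = 3.9767

phase 1: p=0.0161, T=0.281, ωT=0.854437, cosh=1.387787, sinh=0.962264; start (x,ẋ)=(0.033200, 0.342500) → end (x,ẋ)=(0.148219, 0.525351)
phase 2: p=0.1852, T=0.474, ωT=1.441292, cosh=2.231387, sinh=1.994765; start (x,ẋ)=(0.148219, 0.525351) → end (x,ẋ)=(0.447323, 0.947954)
phase 3: p=0.5309, T=0.409, ωT=1.243646, cosh=1.878284, sinh=1.589953; start (x,ẋ)=(0.447323, 0.947954) → end (x,ẋ)=(0.869594, 1.376466)
phase 4: p=0.8374, T=0.544, ωT=1.654141, cosh=2.709921, sinh=2.518665; start (x,ẋ)=(0.869594, 1.376466) → end (x,ẋ)=(2.064795, 3.976675)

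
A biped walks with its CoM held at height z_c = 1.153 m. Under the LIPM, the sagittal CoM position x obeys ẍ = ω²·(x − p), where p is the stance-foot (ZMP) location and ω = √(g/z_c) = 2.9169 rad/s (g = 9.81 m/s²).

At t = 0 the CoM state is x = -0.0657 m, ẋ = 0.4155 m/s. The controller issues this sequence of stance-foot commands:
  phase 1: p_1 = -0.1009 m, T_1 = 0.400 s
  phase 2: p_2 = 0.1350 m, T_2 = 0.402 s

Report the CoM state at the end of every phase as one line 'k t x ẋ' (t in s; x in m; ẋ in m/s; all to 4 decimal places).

1 0.4000 0.1677 0.8808
2 0.8020 0.6338 1.6981

phase 1: p=-0.1009, T=0.400, ωT=1.166760, cosh=1.761472, sinh=1.450098; start (x,ẋ)=(-0.065700, 0.415500) → end (x,ẋ)=(0.167664, 0.880780)
phase 2: p=0.1350, T=0.402, ωT=1.172594, cosh=1.769962, sinh=1.460399; start (x,ẋ)=(0.167664, 0.880780) → end (x,ẋ)=(0.633793, 1.698091)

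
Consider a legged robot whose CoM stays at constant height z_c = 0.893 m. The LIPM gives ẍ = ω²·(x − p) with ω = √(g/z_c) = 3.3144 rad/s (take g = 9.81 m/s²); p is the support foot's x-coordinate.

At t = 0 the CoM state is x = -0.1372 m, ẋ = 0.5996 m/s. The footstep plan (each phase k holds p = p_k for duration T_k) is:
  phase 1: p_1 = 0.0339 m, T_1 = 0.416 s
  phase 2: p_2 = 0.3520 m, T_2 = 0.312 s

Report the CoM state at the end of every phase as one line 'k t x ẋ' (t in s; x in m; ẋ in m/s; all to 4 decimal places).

1 0.4160 0.0090 0.2115
2 0.7280 -0.1129 -1.0615

phase 1: p=0.0339, T=0.416, ωT=1.378790, cosh=2.110990, sinh=1.859107; start (x,ẋ)=(-0.137200, 0.599600) → end (x,ẋ)=(0.009036, 0.211461)
phase 2: p=0.3520, T=0.312, ωT=1.034093, cosh=1.584051, sinh=1.228502; start (x,ẋ)=(0.009036, 0.211461) → end (x,ẋ)=(-0.112893, -1.061497)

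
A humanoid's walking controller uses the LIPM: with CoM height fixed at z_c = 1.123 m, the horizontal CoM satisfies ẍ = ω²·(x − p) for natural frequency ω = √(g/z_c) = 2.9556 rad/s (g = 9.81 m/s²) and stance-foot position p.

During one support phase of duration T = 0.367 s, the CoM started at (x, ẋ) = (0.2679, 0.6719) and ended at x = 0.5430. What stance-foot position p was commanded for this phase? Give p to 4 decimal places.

p = 0.3030

ωT = 2.9556·0.367 = 1.084705; cosh(ωT) = 1.648284, sinh(ωT) = 1.310283
x(T) = p + (x₀−p)·cosh(ωT) + (ẋ₀/ω)·sinh(ωT) ⇒ p·(1 − cosh) = x(T) − x₀·cosh − (ẋ₀/ω)·sinh
numerator   = 0.5430 − (0.2679)·1.648284 − (0.6719/2.9556)·1.310283 = -0.196444
denominator = 1 − 1.648284 = -0.648284
p = -0.196444 / -0.648284 = 0.3030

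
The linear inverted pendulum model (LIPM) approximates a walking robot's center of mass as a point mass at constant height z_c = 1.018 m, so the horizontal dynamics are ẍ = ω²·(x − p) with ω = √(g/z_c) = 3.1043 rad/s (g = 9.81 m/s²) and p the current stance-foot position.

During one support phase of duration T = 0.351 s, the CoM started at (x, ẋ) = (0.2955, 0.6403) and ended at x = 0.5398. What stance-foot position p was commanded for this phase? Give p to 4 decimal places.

p = 0.3377

ωT = 3.1043·0.351 = 1.089609; cosh(ωT) = 1.654730, sinh(ωT) = 1.318382
x(T) = p + (x₀−p)·cosh(ωT) + (ẋ₀/ω)·sinh(ωT) ⇒ p·(1 − cosh) = x(T) − x₀·cosh − (ẋ₀/ω)·sinh
numerator   = 0.5398 − (0.2955)·1.654730 − (0.6403/3.1043)·1.318382 = -0.221105
denominator = 1 − 1.654730 = -0.654730
p = -0.221105 / -0.654730 = 0.3377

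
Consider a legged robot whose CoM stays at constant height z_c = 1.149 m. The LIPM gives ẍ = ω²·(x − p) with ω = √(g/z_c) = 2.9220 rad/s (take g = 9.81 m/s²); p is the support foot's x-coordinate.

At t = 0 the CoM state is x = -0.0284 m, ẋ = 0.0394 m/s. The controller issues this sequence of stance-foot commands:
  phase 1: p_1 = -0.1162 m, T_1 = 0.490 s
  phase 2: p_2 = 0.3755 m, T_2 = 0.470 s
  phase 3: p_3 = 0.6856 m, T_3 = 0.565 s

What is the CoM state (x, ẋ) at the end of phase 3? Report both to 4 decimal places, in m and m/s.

phase 1: p=-0.1162, T=0.490, ωT=1.431780, cosh=2.212514, sinh=1.973630; start (x,ẋ)=(-0.028400, 0.039400) → end (x,ẋ)=(0.104671, 0.593511)
phase 2: p=0.3755, T=0.470, ωT=1.373340, cosh=2.100888, sinh=1.847629; start (x,ẋ)=(0.104671, 0.593511) → end (x,ẋ)=(0.181805, -0.215244)
phase 3: p=0.6856, T=0.565, ωT=1.650930, cosh=2.701848, sinh=2.509977; start (x,ẋ)=(0.181805, -0.215244) → end (x,ẋ)=(-0.860469, -4.276462)

x = -0.8605, ẋ = -4.2765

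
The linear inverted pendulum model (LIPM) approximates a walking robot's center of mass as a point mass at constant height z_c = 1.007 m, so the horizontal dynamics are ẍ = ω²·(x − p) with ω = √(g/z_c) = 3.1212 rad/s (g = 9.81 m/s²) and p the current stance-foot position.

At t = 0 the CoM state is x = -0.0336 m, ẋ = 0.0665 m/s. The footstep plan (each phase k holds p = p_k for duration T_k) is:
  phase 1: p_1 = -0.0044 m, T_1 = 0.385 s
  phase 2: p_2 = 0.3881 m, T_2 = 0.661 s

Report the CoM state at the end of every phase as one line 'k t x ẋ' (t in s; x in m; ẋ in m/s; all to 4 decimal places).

1 0.3850 -0.0251 -0.0173
2 1.0460 -1.2857 -5.0625

phase 1: p=-0.0044, T=0.385, ωT=1.201662, cosh=1.813167, sinh=1.512473; start (x,ẋ)=(-0.033600, 0.066500) → end (x,ẋ)=(-0.025120, -0.017270)
phase 2: p=0.3881, T=0.661, ωT=2.063113, cosh=3.998746, sinh=3.871688; start (x,ẋ)=(-0.025120, -0.017270) → end (x,ẋ)=(-1.285683, -5.062535)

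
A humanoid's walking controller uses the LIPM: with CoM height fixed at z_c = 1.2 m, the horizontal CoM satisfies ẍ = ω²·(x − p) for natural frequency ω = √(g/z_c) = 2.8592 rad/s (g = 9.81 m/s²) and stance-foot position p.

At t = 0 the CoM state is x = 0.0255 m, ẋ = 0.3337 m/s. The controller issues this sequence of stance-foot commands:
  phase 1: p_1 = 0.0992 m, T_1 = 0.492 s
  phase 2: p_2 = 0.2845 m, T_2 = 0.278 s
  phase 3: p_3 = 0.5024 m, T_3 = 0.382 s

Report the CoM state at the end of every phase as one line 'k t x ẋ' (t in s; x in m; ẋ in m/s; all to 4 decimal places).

phase 1: p=0.0992, T=0.492, ωT=1.406726, cosh=2.163756, sinh=1.918812; start (x,ẋ)=(0.025500, 0.333700) → end (x,ẋ)=(0.163678, 0.317707)
phase 2: p=0.2845, T=0.278, ωT=0.794858, cosh=1.332886, sinh=0.881240; start (x,ẋ)=(0.163678, 0.317707) → end (x,ẋ)=(0.221379, 0.119039)
phase 3: p=0.5024, T=0.382, ωT=1.092214, cosh=1.658170, sinh=1.322697; start (x,ẋ)=(0.221379, 0.119039) → end (x,ẋ)=(0.091488, -0.865395)

1 0.4920 0.1637 0.3177
2 0.7700 0.2214 0.1190
3 1.1520 0.0915 -0.8654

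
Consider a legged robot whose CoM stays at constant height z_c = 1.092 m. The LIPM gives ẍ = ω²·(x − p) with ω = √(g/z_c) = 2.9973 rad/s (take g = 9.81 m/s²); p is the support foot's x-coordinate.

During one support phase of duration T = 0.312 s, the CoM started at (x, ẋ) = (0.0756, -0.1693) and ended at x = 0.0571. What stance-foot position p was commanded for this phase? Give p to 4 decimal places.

ωT = 2.9973·0.312 = 0.935158; cosh(ωT) = 1.470069, sinh(ωT) = 1.077545
x(T) = p + (x₀−p)·cosh(ωT) + (ẋ₀/ω)·sinh(ωT) ⇒ p·(1 − cosh) = x(T) − x₀·cosh − (ẋ₀/ω)·sinh
numerator   = 0.0571 − (0.0756)·1.470069 − (-0.1693/2.9973)·1.077545 = 0.006827
denominator = 1 − 1.470069 = -0.470069
p = 0.006827 / -0.470069 = -0.0145

p = -0.0145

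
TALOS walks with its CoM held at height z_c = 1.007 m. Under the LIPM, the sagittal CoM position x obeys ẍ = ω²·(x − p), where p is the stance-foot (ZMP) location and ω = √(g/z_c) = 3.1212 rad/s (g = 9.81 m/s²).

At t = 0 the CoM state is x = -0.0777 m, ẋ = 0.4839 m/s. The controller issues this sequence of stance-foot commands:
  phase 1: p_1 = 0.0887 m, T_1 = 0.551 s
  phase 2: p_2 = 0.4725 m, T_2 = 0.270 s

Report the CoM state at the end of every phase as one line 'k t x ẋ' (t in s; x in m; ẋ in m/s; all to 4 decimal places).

phase 1: p=0.0887, T=0.551, ωT=1.719781, cosh=2.881206, sinh=2.702101; start (x,ẋ)=(-0.077700, 0.483900) → end (x,ẋ)=(0.028192, -0.009168)
phase 2: p=0.4725, T=0.270, ωT=0.842724, cosh=1.376611, sinh=0.946075; start (x,ẋ)=(0.028192, -0.009168) → end (x,ẋ)=(-0.141919, -1.324614)

1 0.5510 0.0282 -0.0092
2 0.8210 -0.1419 -1.3246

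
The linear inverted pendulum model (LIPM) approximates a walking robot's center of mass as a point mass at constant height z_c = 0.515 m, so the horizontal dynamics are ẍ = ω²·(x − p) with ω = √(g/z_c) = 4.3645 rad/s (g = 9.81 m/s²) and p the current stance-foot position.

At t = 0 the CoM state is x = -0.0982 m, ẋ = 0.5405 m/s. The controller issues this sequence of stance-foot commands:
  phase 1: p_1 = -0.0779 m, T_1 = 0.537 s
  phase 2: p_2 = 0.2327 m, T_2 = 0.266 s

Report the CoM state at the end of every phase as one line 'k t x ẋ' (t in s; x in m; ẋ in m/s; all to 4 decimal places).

1 0.5370 0.4546 2.3846
2 0.8030 1.4085 5.5752

phase 1: p=-0.0779, T=0.537, ωT=2.343736, cosh=5.258033, sinh=5.162065; start (x,ẋ)=(-0.098200, 0.540500) → end (x,ẋ)=(0.454632, 2.384611)
phase 2: p=0.2327, T=0.266, ωT=1.160957, cosh=1.753087, sinh=1.439901; start (x,ẋ)=(0.454632, 2.384611) → end (x,ẋ)=(1.408479, 5.575154)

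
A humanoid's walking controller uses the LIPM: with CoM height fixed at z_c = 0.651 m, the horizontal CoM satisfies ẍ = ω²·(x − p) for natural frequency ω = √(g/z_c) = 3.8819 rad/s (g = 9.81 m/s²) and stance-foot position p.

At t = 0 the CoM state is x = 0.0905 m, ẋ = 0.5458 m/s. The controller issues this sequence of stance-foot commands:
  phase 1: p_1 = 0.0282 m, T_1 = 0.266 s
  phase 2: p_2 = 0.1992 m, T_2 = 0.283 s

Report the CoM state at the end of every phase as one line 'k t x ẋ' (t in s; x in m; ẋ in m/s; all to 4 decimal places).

phase 1: p=0.0282, T=0.266, ωT=1.032585, cosh=1.582201, sinh=1.226116; start (x,ẋ)=(0.090500, 0.545800) → end (x,ẋ)=(0.299165, 1.160092)
phase 2: p=0.1992, T=0.283, ωT=1.098578, cosh=1.666621, sinh=1.333276; start (x,ẋ)=(0.299165, 1.160092) → end (x,ẋ)=(0.764248, 2.450814)

1 0.2660 0.2992 1.1601
2 0.5490 0.7642 2.4508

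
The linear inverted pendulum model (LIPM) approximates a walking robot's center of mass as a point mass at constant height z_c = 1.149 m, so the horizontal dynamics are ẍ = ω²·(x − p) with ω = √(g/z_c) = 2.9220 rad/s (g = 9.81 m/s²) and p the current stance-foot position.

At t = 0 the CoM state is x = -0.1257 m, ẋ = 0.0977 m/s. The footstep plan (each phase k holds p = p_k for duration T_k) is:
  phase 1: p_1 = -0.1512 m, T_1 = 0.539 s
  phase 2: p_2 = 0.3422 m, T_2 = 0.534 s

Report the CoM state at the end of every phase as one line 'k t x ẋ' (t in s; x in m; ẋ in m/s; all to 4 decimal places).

phase 1: p=-0.1512, T=0.539, ωT=1.574958, cosh=2.518777, sinh=2.311761; start (x,ẋ)=(-0.125700, 0.097700) → end (x,ẋ)=(-0.009675, 0.418336)
phase 2: p=0.3422, T=0.534, ωT=1.560348, cosh=2.485270, sinh=2.275207; start (x,ẋ)=(-0.009675, 0.418336) → end (x,ẋ)=(-0.206568, -1.299642)

1 0.5390 -0.0097 0.4183
2 1.0730 -0.2066 -1.2996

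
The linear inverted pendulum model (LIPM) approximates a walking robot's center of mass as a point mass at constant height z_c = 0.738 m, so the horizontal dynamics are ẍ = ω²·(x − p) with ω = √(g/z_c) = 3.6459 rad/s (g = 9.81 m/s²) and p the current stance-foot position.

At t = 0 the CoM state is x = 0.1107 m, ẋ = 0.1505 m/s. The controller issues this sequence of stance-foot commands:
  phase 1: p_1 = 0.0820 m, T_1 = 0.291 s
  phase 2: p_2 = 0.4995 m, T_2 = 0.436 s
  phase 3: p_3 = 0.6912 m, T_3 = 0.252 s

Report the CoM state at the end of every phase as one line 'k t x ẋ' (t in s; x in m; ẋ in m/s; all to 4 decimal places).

1 0.2910 0.1809 0.3765
2 0.7270 -0.0713 -1.7672
3 0.9790 -0.9270 -5.4959

phase 1: p=0.0820, T=0.291, ωT=1.060957, cosh=1.617629, sinh=1.271505; start (x,ẋ)=(0.110700, 0.150500) → end (x,ẋ)=(0.180913, 0.376500)
phase 2: p=0.4995, T=0.436, ωT=1.589612, cosh=2.552927, sinh=2.348922; start (x,ẋ)=(0.180913, 0.376500) → end (x,ẋ)=(-0.071264, -1.767183)
phase 3: p=0.6912, T=0.252, ωT=0.918767, cosh=1.452604, sinh=1.053594; start (x,ẋ)=(-0.071264, -1.767183) → end (x,ẋ)=(-0.927041, -5.495871)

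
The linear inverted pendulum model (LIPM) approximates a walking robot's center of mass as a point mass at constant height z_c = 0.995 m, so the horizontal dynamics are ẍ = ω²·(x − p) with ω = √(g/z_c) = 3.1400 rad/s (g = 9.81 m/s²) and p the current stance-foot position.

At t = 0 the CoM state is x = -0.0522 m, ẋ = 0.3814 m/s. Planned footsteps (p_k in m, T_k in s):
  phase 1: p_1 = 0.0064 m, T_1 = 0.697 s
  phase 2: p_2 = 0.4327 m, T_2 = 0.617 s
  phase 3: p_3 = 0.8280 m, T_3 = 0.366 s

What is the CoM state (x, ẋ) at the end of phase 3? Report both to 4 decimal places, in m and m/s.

phase 1: p=0.0064, T=0.697, ωT=2.188580, cosh=4.517305, sinh=4.405229; start (x,ẋ)=(-0.052200, 0.381400) → end (x,ẋ)=(0.276767, 0.912320)
phase 2: p=0.4327, T=0.617, ωT=1.937380, cosh=3.542312, sinh=3.398231; start (x,ẋ)=(0.276767, 0.912320) → end (x,ẋ)=(0.867685, 1.567848)
phase 3: p=0.8280, T=0.366, ωT=1.149240, cosh=1.736336, sinh=1.419458; start (x,ẋ)=(0.867685, 1.567848) → end (x,ẋ)=(1.605663, 2.899192)

x = 1.6057, ẋ = 2.8992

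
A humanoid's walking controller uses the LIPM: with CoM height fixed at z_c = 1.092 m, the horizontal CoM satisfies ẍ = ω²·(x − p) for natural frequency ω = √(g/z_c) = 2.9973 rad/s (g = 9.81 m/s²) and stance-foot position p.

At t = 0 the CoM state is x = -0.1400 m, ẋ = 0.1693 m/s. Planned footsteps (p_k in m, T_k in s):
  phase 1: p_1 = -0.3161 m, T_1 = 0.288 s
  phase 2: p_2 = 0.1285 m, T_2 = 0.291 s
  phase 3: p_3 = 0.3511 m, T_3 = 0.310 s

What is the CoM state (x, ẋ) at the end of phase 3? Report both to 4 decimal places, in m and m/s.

phase 1: p=-0.3161, T=0.288, ωT=0.863222, cosh=1.396294, sinh=0.974494; start (x,ẋ)=(-0.140000, 0.169300) → end (x,ẋ)=(-0.015169, 0.750754)
phase 2: p=0.1285, T=0.291, ωT=0.872214, cosh=1.405113, sinh=0.987089; start (x,ẋ)=(-0.015169, 0.750754) → end (x,ẋ)=(0.173871, 0.629835)
phase 3: p=0.3511, T=0.310, ωT=0.929163, cosh=1.463636, sinh=1.068752; start (x,ẋ)=(0.173871, 0.629835) → end (x,ẋ)=(0.316283, 0.354121)

x = 0.3163, ẋ = 0.3541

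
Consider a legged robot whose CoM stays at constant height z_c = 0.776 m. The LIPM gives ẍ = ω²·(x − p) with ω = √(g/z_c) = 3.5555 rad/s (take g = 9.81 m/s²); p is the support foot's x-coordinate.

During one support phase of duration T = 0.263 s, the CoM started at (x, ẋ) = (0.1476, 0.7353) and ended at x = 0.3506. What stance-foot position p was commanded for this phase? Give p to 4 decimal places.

p = 0.1898

ωT = 3.5555·0.263 = 0.935096; cosh(ωT) = 1.470004, sinh(ωT) = 1.077456
x(T) = p + (x₀−p)·cosh(ωT) + (ẋ₀/ω)·sinh(ωT) ⇒ p·(1 − cosh) = x(T) − x₀·cosh − (ẋ₀/ω)·sinh
numerator   = 0.3506 − (0.1476)·1.470004 − (0.7353/3.5555)·1.077456 = -0.089197
denominator = 1 − 1.470004 = -0.470004
p = -0.089197 / -0.470004 = 0.1898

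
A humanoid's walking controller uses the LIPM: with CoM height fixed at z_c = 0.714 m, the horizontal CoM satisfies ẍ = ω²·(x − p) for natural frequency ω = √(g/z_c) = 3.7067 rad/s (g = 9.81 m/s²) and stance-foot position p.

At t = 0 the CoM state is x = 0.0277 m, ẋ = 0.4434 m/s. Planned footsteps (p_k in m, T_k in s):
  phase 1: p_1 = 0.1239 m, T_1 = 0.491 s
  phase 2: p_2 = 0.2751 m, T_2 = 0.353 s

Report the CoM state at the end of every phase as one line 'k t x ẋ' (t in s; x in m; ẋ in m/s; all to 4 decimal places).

phase 1: p=0.1239, T=0.491, ωT=1.819990, cosh=3.166911, sinh=3.004884; start (x,ẋ)=(0.027700, 0.443400) → end (x,ẋ)=(0.178691, 0.332713)
phase 2: p=0.2751, T=0.353, ωT=1.308465, cosh=1.985362, sinh=1.715127; start (x,ẋ)=(0.178691, 0.332713) → end (x,ẋ)=(0.237643, 0.047640)

1 0.4910 0.1787 0.3327
2 0.8440 0.2376 0.0476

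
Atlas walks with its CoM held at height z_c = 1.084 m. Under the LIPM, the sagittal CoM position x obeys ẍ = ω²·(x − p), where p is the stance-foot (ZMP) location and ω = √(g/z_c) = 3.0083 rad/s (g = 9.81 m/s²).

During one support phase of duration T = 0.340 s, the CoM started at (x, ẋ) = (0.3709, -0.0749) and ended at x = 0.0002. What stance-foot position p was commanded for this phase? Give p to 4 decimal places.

p = 0.9680

ωT = 3.0083·0.340 = 1.022822; cosh(ωT) = 1.570305, sinh(ωT) = 1.210726
x(T) = p + (x₀−p)·cosh(ωT) + (ẋ₀/ω)·sinh(ωT) ⇒ p·(1 − cosh) = x(T) − x₀·cosh − (ẋ₀/ω)·sinh
numerator   = 0.0002 − (0.3709)·1.570305 − (-0.0749/3.0083)·1.210726 = -0.552082
denominator = 1 − 1.570305 = -0.570305
p = -0.552082 / -0.570305 = 0.9680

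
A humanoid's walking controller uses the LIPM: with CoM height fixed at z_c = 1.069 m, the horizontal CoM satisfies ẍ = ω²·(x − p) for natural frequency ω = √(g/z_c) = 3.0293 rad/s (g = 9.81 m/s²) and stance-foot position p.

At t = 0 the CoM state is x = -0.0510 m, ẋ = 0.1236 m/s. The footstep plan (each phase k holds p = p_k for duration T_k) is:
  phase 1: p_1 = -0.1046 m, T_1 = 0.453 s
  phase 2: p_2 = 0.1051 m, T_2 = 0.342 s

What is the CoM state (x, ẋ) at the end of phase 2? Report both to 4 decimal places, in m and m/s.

x = 0.2976, ẋ = 0.8052

phase 1: p=-0.1046, T=0.453, ωT=1.372273, cosh=2.098918, sinh=1.845388; start (x,ẋ)=(-0.051000, 0.123600) → end (x,ẋ)=(0.083197, 0.559063)
phase 2: p=0.1051, T=0.342, ωT=1.036021, cosh=1.586422, sinh=1.231558; start (x,ẋ)=(0.083197, 0.559063) → end (x,ẋ)=(0.297638, 0.805193)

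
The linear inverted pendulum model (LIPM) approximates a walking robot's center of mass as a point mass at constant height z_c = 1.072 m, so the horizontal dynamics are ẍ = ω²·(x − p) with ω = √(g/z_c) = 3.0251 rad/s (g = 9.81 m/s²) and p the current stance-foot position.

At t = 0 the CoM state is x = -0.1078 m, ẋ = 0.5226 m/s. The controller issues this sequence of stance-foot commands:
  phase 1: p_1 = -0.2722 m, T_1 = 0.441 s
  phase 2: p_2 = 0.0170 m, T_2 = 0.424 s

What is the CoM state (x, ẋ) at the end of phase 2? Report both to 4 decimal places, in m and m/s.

x = 1.7631, ẋ = 5.5265

phase 1: p=-0.2722, T=0.441, ωT=1.334069, cosh=2.029932, sinh=1.766528; start (x,ẋ)=(-0.107800, 0.522600) → end (x,ẋ)=(0.366697, 1.939384)
phase 2: p=0.0170, T=0.424, ωT=1.282642, cosh=1.941730, sinh=1.664426; start (x,ẋ)=(0.366697, 1.939384) → end (x,ẋ)=(1.763076, 5.526502)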